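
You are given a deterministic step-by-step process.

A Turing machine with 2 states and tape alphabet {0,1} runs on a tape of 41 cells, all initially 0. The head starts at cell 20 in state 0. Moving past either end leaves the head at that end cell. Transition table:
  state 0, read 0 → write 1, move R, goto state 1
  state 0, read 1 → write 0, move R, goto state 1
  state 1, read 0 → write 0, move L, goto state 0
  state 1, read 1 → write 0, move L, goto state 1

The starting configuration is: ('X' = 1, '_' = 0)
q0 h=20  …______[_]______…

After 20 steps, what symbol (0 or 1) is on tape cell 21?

k=0  q0 h=20  …______[_]______…
k=1  q1 h=21  …_____X[_]______…
k=2  q0 h=20  …______[X]______…
k=3  q1 h=21  …______[_]______…
k=4  q0 h=20  …______[_]______…
k=5  q1 h=21  …_____X[_]______…
k=6  q0 h=20  …______[X]______…
k=7  q1 h=21  …______[_]______…
k=8  q0 h=20  …______[_]______…
k=9  q1 h=21  …_____X[_]______…
k=10  q0 h=20  …______[X]______…
k=11  q1 h=21  …______[_]______…
k=12  q0 h=20  …______[_]______…
k=13  q1 h=21  …_____X[_]______…
k=14  q0 h=20  …______[X]______…
k=15  q1 h=21  …______[_]______…
k=16  q0 h=20  …______[_]______…
k=17  q1 h=21  …_____X[_]______…
k=18  q0 h=20  …______[X]______…
k=19  q1 h=21  …______[_]______…
k=20  q0 h=20  …______[_]______…

0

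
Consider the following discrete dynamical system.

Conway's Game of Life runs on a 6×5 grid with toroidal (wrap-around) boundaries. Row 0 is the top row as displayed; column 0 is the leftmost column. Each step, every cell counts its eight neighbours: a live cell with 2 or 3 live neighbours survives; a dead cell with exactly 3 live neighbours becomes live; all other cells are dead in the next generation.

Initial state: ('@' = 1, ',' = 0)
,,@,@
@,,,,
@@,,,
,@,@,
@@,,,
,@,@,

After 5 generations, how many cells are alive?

4

step 0: ,,@,@
@,,,,
@@,,,
,@,@,
@@,,,
,@,@,
step 1: @@@@@
@,,,@
@@@,@
,,,,@
@@,,@
,@,@@
step 2: ,,,,,
,,,,,
,@,,,
,,@,,
,@@,,
,,,,,
step 3: ,,,,,
,,,,,
,,,,,
,,@,,
,@@,,
,,,,,
step 4: ,,,,,
,,,,,
,,,,,
,@@,,
,@@,,
,,,,,
step 5: ,,,,,
,,,,,
,,,,,
,@@,,
,@@,,
,,,,,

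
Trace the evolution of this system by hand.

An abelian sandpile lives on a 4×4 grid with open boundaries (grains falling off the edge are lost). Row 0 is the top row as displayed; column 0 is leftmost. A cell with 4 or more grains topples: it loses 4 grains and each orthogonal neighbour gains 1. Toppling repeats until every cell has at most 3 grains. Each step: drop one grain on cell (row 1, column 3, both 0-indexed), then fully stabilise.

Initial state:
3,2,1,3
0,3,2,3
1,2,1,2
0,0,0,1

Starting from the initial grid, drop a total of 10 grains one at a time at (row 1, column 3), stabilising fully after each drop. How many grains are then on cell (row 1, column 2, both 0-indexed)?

3

[0] 3,2,1,3
0,3,2,3
1,2,1,2
0,0,0,1
[1] 3,2,2,0
0,3,3,1
1,2,1,3
0,0,0,1
[2] 3,2,2,0
0,3,3,2
1,2,1,3
0,0,0,1
[3] 3,2,2,0
0,3,3,3
1,2,1,3
0,0,0,1
[4] 3,3,3,1
1,0,1,2
1,3,3,0
0,0,0,2
[5] 3,3,3,1
1,0,1,3
1,3,3,0
0,0,0,2
[6] 3,3,3,2
1,0,2,0
1,3,3,1
0,0,0,2
[7] 3,3,3,2
1,0,2,1
1,3,3,1
0,0,0,2
[8] 3,3,3,2
1,0,2,2
1,3,3,1
0,0,0,2
[9] 3,3,3,2
1,0,2,3
1,3,3,1
0,0,0,2
[10] 3,3,3,3
1,0,3,0
1,3,3,2
0,0,0,2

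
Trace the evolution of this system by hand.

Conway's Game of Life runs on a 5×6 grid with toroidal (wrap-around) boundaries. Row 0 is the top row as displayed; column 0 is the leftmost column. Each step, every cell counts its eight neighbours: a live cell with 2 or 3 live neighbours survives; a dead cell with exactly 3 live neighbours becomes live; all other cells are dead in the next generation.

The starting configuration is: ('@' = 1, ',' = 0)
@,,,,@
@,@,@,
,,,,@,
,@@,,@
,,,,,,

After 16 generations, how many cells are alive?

2

[0] @,,,,@
@,@,@,
,,,,@,
,@@,,@
,,,,,,
[1] @@,,,@
@@,@@,
@,@,@,
,,,,,,
,@,,,@
[2] ,,,,,,
,,,@@,
@,@,@,
@@,,,@
,@,,,@
[3] ,,,,@,
,,,@@@
@,@,@,
,,@,@,
,@,,,@
[4] @,,@,,
,,,,,,
,@@,,,
@,@,@,
,,,@@@
[5] ,,,@,@
,@@,,,
,@@@,,
@,@,@,
@@@,,,
[6] ,,,@,,
@@,,@,
@,,,,,
@,,,,@
@,@,@,
[7] @,@@@,
@@,,,@
,,,,,,
@,,,,,
@@,@@,
[8] ,,,,,,
@@@@@@
,@,,,@
@@,,,@
@,,,@,
[9] ,,@,,,
,@@@@@
,,,@,,
,@,,@,
@@,,,,
[10] ,,,,@@
,@,,@,
@@,,,@
@@@,,,
@@@,,,
[11] ,,@@@@
,@,,@,
,,,,,@
,,,,,,
,,@@,,
[12] ,@,,,@
@,@,,,
,,,,,,
,,,,,,
,,@,,,
[13] @@@,,,
@@,,,,
,,,,,,
,,,,,,
,,,,,,
[14] @,@,,,
@,@,,,
,,,,,,
,,,,,,
,@,,,,
[15] @,@,,,
,,,,,,
,,,,,,
,,,,,,
,@,,,,
[16] ,@,,,,
,,,,,,
,,,,,,
,,,,,,
,@,,,,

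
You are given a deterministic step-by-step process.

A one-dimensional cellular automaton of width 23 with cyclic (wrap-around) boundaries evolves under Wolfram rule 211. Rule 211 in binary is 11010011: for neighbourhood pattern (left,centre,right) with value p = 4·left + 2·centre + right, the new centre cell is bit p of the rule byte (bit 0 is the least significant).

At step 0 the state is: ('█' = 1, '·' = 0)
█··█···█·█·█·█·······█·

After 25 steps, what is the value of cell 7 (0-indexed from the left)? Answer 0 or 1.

[0] █··█···█·█·█·█·······█·
[1] ·██·███·······███████··
[2] █·█··█████████·████████
[3] █··██·████████··███████
[4] ███·█··█████████·██████
[5] ███··██·████████··█████
[6] █████·█··█████████·████
[7] █████··██·████████··███
[8] ███████·█··█████████·██
[9] ███████··██·████████··█
[10] █████████·█··█████████·
[11] ·████████··██·████████·
[12] █·█████████·█··████████
[13] █··████████··██·███████
[14] ███·█████████·█··██████
[15] ███··████████··██·█████
[16] █████·█████████·█··████
[17] █████··████████··██·███
[18] ███████·█████████·█··██
[19] ███████··████████··██·█
[20] █████████·█████████·█··
[21] ·████████··████████··██
[22] ··█████████·█████████·█
[23] ██·████████··████████··
[24] ·█··█████████·█████████
[25] ··██·████████··████████

1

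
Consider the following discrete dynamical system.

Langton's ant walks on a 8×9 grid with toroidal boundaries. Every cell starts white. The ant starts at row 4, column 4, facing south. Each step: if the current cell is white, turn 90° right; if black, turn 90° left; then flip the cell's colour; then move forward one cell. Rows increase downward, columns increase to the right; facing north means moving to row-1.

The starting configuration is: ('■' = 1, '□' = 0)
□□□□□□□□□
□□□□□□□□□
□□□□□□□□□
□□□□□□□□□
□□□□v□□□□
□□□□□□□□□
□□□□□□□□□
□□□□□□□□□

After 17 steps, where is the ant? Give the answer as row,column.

4,5

gen 0: □□□□□□□□□
□□□□□□□□□
□□□□□□□□□
□□□□□□□□□
□□□□v□□□□
□□□□□□□□□
□□□□□□□□□
□□□□□□□□□
gen 1: □□□□□□□□□
□□□□□□□□□
□□□□□□□□□
□□□□□□□□□
□□□<■□□□□
□□□□□□□□□
□□□□□□□□□
□□□□□□□□□
gen 2: □□□□□□□□□
□□□□□□□□□
□□□□□□□□□
□□□^□□□□□
□□□■■□□□□
□□□□□□□□□
□□□□□□□□□
□□□□□□□□□
gen 3: □□□□□□□□□
□□□□□□□□□
□□□□□□□□□
□□□■>□□□□
□□□■■□□□□
□□□□□□□□□
□□□□□□□□□
□□□□□□□□□
gen 4: □□□□□□□□□
□□□□□□□□□
□□□□□□□□□
□□□■■□□□□
□□□■v□□□□
□□□□□□□□□
□□□□□□□□□
□□□□□□□□□
gen 5: □□□□□□□□□
□□□□□□□□□
□□□□□□□□□
□□□■■□□□□
□□□■□>□□□
□□□□□□□□□
□□□□□□□□□
□□□□□□□□□
gen 6: □□□□□□□□□
□□□□□□□□□
□□□□□□□□□
□□□■■□□□□
□□□■□■□□□
□□□□□v□□□
□□□□□□□□□
□□□□□□□□□
gen 7: □□□□□□□□□
□□□□□□□□□
□□□□□□□□□
□□□■■□□□□
□□□■□■□□□
□□□□<■□□□
□□□□□□□□□
□□□□□□□□□
gen 8: □□□□□□□□□
□□□□□□□□□
□□□□□□□□□
□□□■■□□□□
□□□■^■□□□
□□□□■■□□□
□□□□□□□□□
□□□□□□□□□
gen 9: □□□□□□□□□
□□□□□□□□□
□□□□□□□□□
□□□■■□□□□
□□□■■>□□□
□□□□■■□□□
□□□□□□□□□
□□□□□□□□□
gen 10: □□□□□□□□□
□□□□□□□□□
□□□□□□□□□
□□□■■^□□□
□□□■■□□□□
□□□□■■□□□
□□□□□□□□□
□□□□□□□□□
gen 11: □□□□□□□□□
□□□□□□□□□
□□□□□□□□□
□□□■■■>□□
□□□■■□□□□
□□□□■■□□□
□□□□□□□□□
□□□□□□□□□
gen 12: □□□□□□□□□
□□□□□□□□□
□□□□□□□□□
□□□■■■■□□
□□□■■□v□□
□□□□■■□□□
□□□□□□□□□
□□□□□□□□□
gen 13: □□□□□□□□□
□□□□□□□□□
□□□□□□□□□
□□□■■■■□□
□□□■■<■□□
□□□□■■□□□
□□□□□□□□□
□□□□□□□□□
gen 14: □□□□□□□□□
□□□□□□□□□
□□□□□□□□□
□□□■■^■□□
□□□■■■■□□
□□□□■■□□□
□□□□□□□□□
□□□□□□□□□
gen 15: □□□□□□□□□
□□□□□□□□□
□□□□□□□□□
□□□■<□■□□
□□□■■■■□□
□□□□■■□□□
□□□□□□□□□
□□□□□□□□□
gen 16: □□□□□□□□□
□□□□□□□□□
□□□□□□□□□
□□□■□□■□□
□□□■v■■□□
□□□□■■□□□
□□□□□□□□□
□□□□□□□□□
gen 17: □□□□□□□□□
□□□□□□□□□
□□□□□□□□□
□□□■□□■□□
□□□■□>■□□
□□□□■■□□□
□□□□□□□□□
□□□□□□□□□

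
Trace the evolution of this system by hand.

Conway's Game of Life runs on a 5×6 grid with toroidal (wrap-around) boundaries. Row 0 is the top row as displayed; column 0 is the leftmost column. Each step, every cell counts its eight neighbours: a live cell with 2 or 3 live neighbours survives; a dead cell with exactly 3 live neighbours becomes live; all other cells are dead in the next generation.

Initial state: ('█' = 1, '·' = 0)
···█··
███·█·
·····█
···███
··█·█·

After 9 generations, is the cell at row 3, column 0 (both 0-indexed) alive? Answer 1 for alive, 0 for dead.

0

0) ···█··
███·█·
·····█
···███
··█·█·
1) ····██
██████
·██···
···█·█
··█··█
2) ······
······
······
██·██·
█··█·█
3) ······
······
······
█████·
████·█
4) ███···
······
·███··
····█·
·····█
5) ██····
█··█··
··██··
··███·
██···█
6) ··█···
█··█··
·█····
█···██
···███
7) ··█··█
·██···
·█··█·
█··█··
█··█··
8) █·██··
████··
██·█··
██████
██████
9) ······
····██
······
······
······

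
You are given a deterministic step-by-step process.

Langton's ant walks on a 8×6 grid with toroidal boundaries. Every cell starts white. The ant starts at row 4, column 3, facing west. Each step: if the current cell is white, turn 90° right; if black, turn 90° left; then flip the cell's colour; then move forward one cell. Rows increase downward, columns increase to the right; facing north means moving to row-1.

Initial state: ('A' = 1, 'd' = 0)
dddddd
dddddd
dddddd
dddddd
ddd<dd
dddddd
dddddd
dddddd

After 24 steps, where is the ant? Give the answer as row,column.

gen 0: dddddd
dddddd
dddddd
dddddd
ddd<dd
dddddd
dddddd
dddddd
gen 1: dddddd
dddddd
dddddd
ddd^dd
dddAdd
dddddd
dddddd
dddddd
gen 2: dddddd
dddddd
dddddd
dddA>d
dddAdd
dddddd
dddddd
dddddd
gen 3: dddddd
dddddd
dddddd
dddAAd
dddAvd
dddddd
dddddd
dddddd
gen 4: dddddd
dddddd
dddddd
dddAAd
ddd<Ad
dddddd
dddddd
dddddd
gen 5: dddddd
dddddd
dddddd
dddAAd
ddddAd
dddvdd
dddddd
dddddd
gen 6: dddddd
dddddd
dddddd
dddAAd
ddddAd
dd<Add
dddddd
dddddd
gen 7: dddddd
dddddd
dddddd
dddAAd
dd^dAd
ddAAdd
dddddd
dddddd
gen 8: dddddd
dddddd
dddddd
dddAAd
ddA>Ad
ddAAdd
dddddd
dddddd
gen 9: dddddd
dddddd
dddddd
dddAAd
ddAAAd
ddAvdd
dddddd
dddddd
gen 10: dddddd
dddddd
dddddd
dddAAd
ddAAAd
ddAd>d
dddddd
dddddd
gen 11: dddddd
dddddd
dddddd
dddAAd
ddAAAd
ddAdAd
ddddvd
dddddd
gen 12: dddddd
dddddd
dddddd
dddAAd
ddAAAd
ddAdAd
ddd<Ad
dddddd
gen 13: dddddd
dddddd
dddddd
dddAAd
ddAAAd
ddA^Ad
dddAAd
dddddd
gen 14: dddddd
dddddd
dddddd
dddAAd
ddAAAd
ddAA>d
dddAAd
dddddd
gen 15: dddddd
dddddd
dddddd
dddAAd
ddAA^d
ddAAdd
dddAAd
dddddd
gen 16: dddddd
dddddd
dddddd
dddAAd
ddA<dd
ddAAdd
dddAAd
dddddd
gen 17: dddddd
dddddd
dddddd
dddAAd
ddAddd
ddAvdd
dddAAd
dddddd
gen 18: dddddd
dddddd
dddddd
dddAAd
ddAddd
ddAd>d
dddAAd
dddddd
gen 19: dddddd
dddddd
dddddd
dddAAd
ddAddd
ddAdAd
dddAvd
dddddd
gen 20: dddddd
dddddd
dddddd
dddAAd
ddAddd
ddAdAd
dddAd>
dddddd
gen 21: dddddd
dddddd
dddddd
dddAAd
ddAddd
ddAdAd
dddAdA
dddddv
gen 22: dddddd
dddddd
dddddd
dddAAd
ddAddd
ddAdAd
dddAdA
dddd<A
gen 23: dddddd
dddddd
dddddd
dddAAd
ddAddd
ddAdAd
dddA^A
ddddAA
gen 24: dddddd
dddddd
dddddd
dddAAd
ddAddd
ddAdAd
dddAA>
ddddAA

6,5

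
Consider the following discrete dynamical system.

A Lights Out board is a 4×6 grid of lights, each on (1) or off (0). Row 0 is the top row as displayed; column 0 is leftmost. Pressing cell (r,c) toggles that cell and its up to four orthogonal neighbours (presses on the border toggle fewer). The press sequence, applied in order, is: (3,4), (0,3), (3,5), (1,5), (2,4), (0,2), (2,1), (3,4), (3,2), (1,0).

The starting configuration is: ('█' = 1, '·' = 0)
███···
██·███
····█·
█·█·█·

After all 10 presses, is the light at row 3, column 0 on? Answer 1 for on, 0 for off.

k=0  ███···
██·███
····█·
█·█·█·
k=1  ███···
██·███
······
█·██·█
k=2  ██·██·
██··██
······
█·██·█
k=3  ██·██·
██··██
·····█
█·███·
k=4  ██·███
██····
······
█·███·
k=5  ██·███
██··█·
···███
█·██··
k=6  █·█·██
███·█·
···███
█·██··
k=7  █·█·██
█·█·█·
██████
████··
k=8  █·█·██
█·█·█·
████·█
███·██
k=9  █·█·██
█·█·█·
██·█·█
█··███
k=10  ··█·██
·██·█·
·█·█·█
█··███

1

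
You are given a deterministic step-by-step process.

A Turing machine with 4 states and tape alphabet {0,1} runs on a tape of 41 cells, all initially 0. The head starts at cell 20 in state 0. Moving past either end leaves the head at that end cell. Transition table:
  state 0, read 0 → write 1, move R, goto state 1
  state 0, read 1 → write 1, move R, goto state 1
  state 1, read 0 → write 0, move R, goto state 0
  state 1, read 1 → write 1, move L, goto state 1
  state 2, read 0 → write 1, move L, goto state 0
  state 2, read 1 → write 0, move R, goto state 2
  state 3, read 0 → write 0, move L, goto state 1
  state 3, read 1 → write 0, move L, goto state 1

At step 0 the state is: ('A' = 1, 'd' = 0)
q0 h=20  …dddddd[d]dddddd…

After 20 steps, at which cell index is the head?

40

gen 0: q0 h=20  …dddddd[d]dddddd…
gen 1: q1 h=21  …dddddA[d]dddddd…
gen 2: q0 h=22  …ddddAd[d]dddddd…
gen 3: q1 h=23  …dddAdA[d]dddddd…
gen 4: q0 h=24  …ddAdAd[d]dddddd…
gen 5: q1 h=25  …dAdAdA[d]dddddd…
gen 6: q0 h=26  …AdAdAd[d]dddddd…
gen 7: q1 h=27  …dAdAdA[d]dddddd…
gen 8: q0 h=28  …AdAdAd[d]dddddd…
gen 9: q1 h=29  …dAdAdA[d]dddddd…
gen 10: q0 h=30  …AdAdAd[d]dddddd…
gen 11: q1 h=31  …dAdAdA[d]dddddd…
gen 12: q0 h=32  …AdAdAd[d]dddddd…
gen 13: q1 h=33  …dAdAdA[d]dddddd…
gen 14: q0 h=34  …AdAdAd[d]dddddd|
gen 15: q1 h=35  …dAdAdA[d]ddddd|
gen 16: q0 h=36  …AdAdAd[d]dddd|
gen 17: q1 h=37  …dAdAdA[d]ddd|
gen 18: q0 h=38  …AdAdAd[d]dd|
gen 19: q1 h=39  …dAdAdA[d]d|
gen 20: q0 h=40  …AdAdAd[d]|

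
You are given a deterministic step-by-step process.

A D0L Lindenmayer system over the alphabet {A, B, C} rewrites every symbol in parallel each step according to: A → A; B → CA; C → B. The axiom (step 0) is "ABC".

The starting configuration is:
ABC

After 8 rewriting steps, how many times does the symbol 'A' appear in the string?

k=0  ABC
k=1  ACAB
k=2  ABACA
k=3  ACAABA
k=4  ABAACAA
k=5  ACAAABAA
k=6  ABAAACAAA
k=7  ACAAAABAAA
k=8  ABAAAACAAAA

9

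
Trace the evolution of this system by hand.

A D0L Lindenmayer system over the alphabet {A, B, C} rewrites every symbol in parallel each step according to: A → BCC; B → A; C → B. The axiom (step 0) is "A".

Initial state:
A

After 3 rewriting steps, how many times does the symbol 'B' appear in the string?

1

step 0: A
step 1: BCC
step 2: ABB
step 3: BCCAA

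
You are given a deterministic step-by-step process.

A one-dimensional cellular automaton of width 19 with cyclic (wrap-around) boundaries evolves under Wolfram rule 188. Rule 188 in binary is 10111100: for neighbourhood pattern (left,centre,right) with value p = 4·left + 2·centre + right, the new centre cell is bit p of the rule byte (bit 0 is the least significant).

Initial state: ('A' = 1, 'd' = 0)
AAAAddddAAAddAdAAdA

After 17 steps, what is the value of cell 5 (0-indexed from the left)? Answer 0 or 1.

1

t=0: AAAAddddAAAddAdAAdA
t=1: AAAdAdddAAdAdAAAdAA
t=2: AAdAAAddAdAAAAAdAAA
t=3: AdAAAdAdAAAAAAdAAAA
t=4: dAAAdAAAAAAAAdAAAAA
t=5: AAAdAAAAAAAAdAAAAAd
t=6: AAdAAAAAAAAdAAAAAdA
t=7: AdAAAAAAAAdAAAAAdAA
t=8: dAAAAAAAAdAAAAAdAAA
t=9: AAAAAAAAdAAAAAdAAAd
t=10: AAAAAAAdAAAAAdAAAdA
t=11: AAAAAAdAAAAAdAAAdAA
t=12: AAAAAdAAAAAdAAAdAAA
t=13: AAAAdAAAAAdAAAdAAAA
t=14: AAAdAAAAAdAAAdAAAAA
t=15: AAdAAAAAdAAAdAAAAAA
t=16: AdAAAAAdAAAdAAAAAAA
t=17: dAAAAAdAAAdAAAAAAAA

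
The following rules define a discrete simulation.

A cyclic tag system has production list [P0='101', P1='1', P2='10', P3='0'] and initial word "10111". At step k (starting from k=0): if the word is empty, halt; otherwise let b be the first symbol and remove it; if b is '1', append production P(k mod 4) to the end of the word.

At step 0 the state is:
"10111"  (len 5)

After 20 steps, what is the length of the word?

8

step 0: "10111"  (len 5)
step 1: "0111101"  (len 7)
step 2: "111101"  (len 6)
step 3: "1110110"  (len 7)
step 4: "1101100"  (len 7)
step 5: "101100101"  (len 9)
step 6: "011001011"  (len 9)
step 7: "11001011"  (len 8)
step 8: "10010110"  (len 8)
step 9: "0010110101"  (len 10)
step 10: "010110101"  (len 9)
step 11: "10110101"  (len 8)
step 12: "01101010"  (len 8)
step 13: "1101010"  (len 7)
step 14: "1010101"  (len 7)
step 15: "01010110"  (len 8)
step 16: "1010110"  (len 7)
step 17: "010110101"  (len 9)
step 18: "10110101"  (len 8)
step 19: "011010110"  (len 9)
step 20: "11010110"  (len 8)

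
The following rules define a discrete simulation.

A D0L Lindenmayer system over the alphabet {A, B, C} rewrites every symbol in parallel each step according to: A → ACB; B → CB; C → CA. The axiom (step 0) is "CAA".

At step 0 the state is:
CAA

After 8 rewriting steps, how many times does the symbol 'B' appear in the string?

730

k=0  CAA
k=1  CAACBACB
k=2  CAACBACBCACBACBCACB
k=3  CAACBACBCACBACBCACBCAACBCACBACBCACBCAACBCACB
k=4  CAACBACBCACBACBCACBCAACBCACBACBCACBCAACBCACBCAACBACBCACBCAACBCACBACBCACBCAACBCACBCAACBACBCACBCAACBCACB
k=5  CAACBACBCACBACBCACBCAACBCACBACBCACBCAACBCACBCAACBACBCACBCA…CAACBCACBCAACBACBCACBACBCACBCAACBCACBCAACBACBCACBCAACBCACB  (len 237)
k=6  CAACBACBCACBACBCACBCAACBCACBACBCACBCAACBCACBCAACBACBCACBCA…CAACBCACBCAACBACBCACBACBCACBCAACBCACBCAACBACBCACBCAACBCACB  (len 551)
k=7  CAACBACBCACBACBCACBCAACBCACBACBCACBCAACBCACBCAACBACBCACBCA…CAACBCACBCAACBACBCACBACBCACBCAACBCACBCAACBACBCACBCAACBCACB  (len 1281)
k=8  CAACBACBCACBACBCACBCAACBCACBACBCACBCAACBCACBCAACBACBCACBCA…CAACBCACBCAACBACBCACBACBCACBCAACBCACBCAACBACBCACBCAACBCACB  (len 2978)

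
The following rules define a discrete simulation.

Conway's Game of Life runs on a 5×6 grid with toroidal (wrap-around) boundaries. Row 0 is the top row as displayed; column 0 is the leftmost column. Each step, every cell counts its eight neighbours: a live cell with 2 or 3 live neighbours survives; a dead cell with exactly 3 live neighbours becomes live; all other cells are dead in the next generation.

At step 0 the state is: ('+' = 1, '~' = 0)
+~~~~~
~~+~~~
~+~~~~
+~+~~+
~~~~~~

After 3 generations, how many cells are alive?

4

step 0: +~~~~~
~~+~~~
~+~~~~
+~+~~+
~~~~~~
step 1: ~~~~~~
~+~~~~
+++~~~
++~~~~
++~~~+
step 2: ~+~~~~
+++~~~
~~+~~~
~~~~~~
~+~~~+
step 3: ~~~~~~
+~+~~~
~~+~~~
~~~~~~
+~~~~~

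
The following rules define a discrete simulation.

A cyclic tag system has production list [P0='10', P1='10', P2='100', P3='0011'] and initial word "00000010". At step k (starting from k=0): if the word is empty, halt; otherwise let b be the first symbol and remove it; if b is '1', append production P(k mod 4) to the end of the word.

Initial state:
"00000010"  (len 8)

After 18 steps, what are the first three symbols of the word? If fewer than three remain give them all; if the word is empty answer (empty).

[0] "00000010"  (len 8)
[1] "0000010"  (len 7)
[2] "000010"  (len 6)
[3] "00010"  (len 5)
[4] "0010"  (len 4)
[5] "010"  (len 3)
[6] "10"  (len 2)
[7] "0100"  (len 4)
[8] "100"  (len 3)
[9] "0010"  (len 4)
[10] "010"  (len 3)
[11] "10"  (len 2)
[12] "00011"  (len 5)
[13] "0011"  (len 4)
[14] "011"  (len 3)
[15] "11"  (len 2)
[16] "10011"  (len 5)
[17] "001110"  (len 6)
[18] "01110"  (len 5)

011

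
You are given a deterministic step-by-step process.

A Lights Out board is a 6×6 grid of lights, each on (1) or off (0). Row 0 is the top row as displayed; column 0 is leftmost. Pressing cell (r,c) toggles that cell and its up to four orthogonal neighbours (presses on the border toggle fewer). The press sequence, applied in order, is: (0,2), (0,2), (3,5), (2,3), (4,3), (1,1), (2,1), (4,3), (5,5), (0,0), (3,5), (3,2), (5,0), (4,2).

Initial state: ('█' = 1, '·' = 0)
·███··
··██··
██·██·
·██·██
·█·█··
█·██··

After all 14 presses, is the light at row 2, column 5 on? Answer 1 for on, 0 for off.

0

0) ·███··
··██··
██·██·
·██·██
·█·█··
█·██··
1) ······
···█··
██·██·
·██·██
·█·█··
█·██··
2) ·███··
··██··
██·██·
·██·██
·█·█··
█·██··
3) ·███··
··██··
██·███
·██···
·█·█·█
█·██··
4) ·███··
··█···
███··█
·███··
·█·█·█
█·██··
5) ·███··
··█···
███··█
·██···
·██·██
█·█···
6) ··██··
██····
█·█··█
·██···
·██·██
█·█···
7) ··██··
█·····
·█···█
··█···
·██·██
█·█···
8) ··██··
█·····
·█···█
··██··
·█·█·█
█·██··
9) ··██··
█·····
·█···█
··██··
·█·█··
█·████
10) ████··
······
·█···█
··██··
·█·█··
█·████
11) ████··
······
·█····
··████
·█·█·█
█·████
12) ████··
······
·██···
·█··██
·███·█
█·████
13) ████··
······
·██···
·█··██
████·█
·█████
14) ████··
······
·██···
·██·██
█····█
·█·███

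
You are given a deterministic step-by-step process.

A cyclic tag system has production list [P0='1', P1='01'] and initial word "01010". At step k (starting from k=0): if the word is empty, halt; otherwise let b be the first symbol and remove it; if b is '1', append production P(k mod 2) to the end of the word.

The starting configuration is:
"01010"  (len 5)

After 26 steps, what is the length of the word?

0) "01010"  (len 5)
1) "1010"  (len 4)
2) "01001"  (len 5)
3) "1001"  (len 4)
4) "00101"  (len 5)
5) "0101"  (len 4)
6) "101"  (len 3)
7) "011"  (len 3)
8) "11"  (len 2)
9) "11"  (len 2)
10) "101"  (len 3)
11) "011"  (len 3)
12) "11"  (len 2)
13) "11"  (len 2)
14) "101"  (len 3)
15) "011"  (len 3)
16) "11"  (len 2)
17) "11"  (len 2)
18) "101"  (len 3)
19) "011"  (len 3)
20) "11"  (len 2)
21) "11"  (len 2)
22) "101"  (len 3)
23) "011"  (len 3)
24) "11"  (len 2)
25) "11"  (len 2)
26) "101"  (len 3)

3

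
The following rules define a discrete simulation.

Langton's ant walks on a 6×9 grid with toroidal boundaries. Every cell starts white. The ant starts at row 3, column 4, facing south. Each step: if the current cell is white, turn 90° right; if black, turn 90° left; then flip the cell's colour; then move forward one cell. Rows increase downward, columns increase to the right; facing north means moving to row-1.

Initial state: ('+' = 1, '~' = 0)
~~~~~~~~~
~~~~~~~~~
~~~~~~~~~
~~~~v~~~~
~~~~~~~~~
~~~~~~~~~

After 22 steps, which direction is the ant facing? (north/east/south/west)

0) ~~~~~~~~~
~~~~~~~~~
~~~~~~~~~
~~~~v~~~~
~~~~~~~~~
~~~~~~~~~
1) ~~~~~~~~~
~~~~~~~~~
~~~~~~~~~
~~~<+~~~~
~~~~~~~~~
~~~~~~~~~
2) ~~~~~~~~~
~~~~~~~~~
~~~^~~~~~
~~~++~~~~
~~~~~~~~~
~~~~~~~~~
3) ~~~~~~~~~
~~~~~~~~~
~~~+>~~~~
~~~++~~~~
~~~~~~~~~
~~~~~~~~~
4) ~~~~~~~~~
~~~~~~~~~
~~~++~~~~
~~~+v~~~~
~~~~~~~~~
~~~~~~~~~
5) ~~~~~~~~~
~~~~~~~~~
~~~++~~~~
~~~+~>~~~
~~~~~~~~~
~~~~~~~~~
6) ~~~~~~~~~
~~~~~~~~~
~~~++~~~~
~~~+~+~~~
~~~~~v~~~
~~~~~~~~~
7) ~~~~~~~~~
~~~~~~~~~
~~~++~~~~
~~~+~+~~~
~~~~<+~~~
~~~~~~~~~
8) ~~~~~~~~~
~~~~~~~~~
~~~++~~~~
~~~+^+~~~
~~~~++~~~
~~~~~~~~~
9) ~~~~~~~~~
~~~~~~~~~
~~~++~~~~
~~~++>~~~
~~~~++~~~
~~~~~~~~~
10) ~~~~~~~~~
~~~~~~~~~
~~~++^~~~
~~~++~~~~
~~~~++~~~
~~~~~~~~~
11) ~~~~~~~~~
~~~~~~~~~
~~~+++>~~
~~~++~~~~
~~~~++~~~
~~~~~~~~~
12) ~~~~~~~~~
~~~~~~~~~
~~~++++~~
~~~++~v~~
~~~~++~~~
~~~~~~~~~
13) ~~~~~~~~~
~~~~~~~~~
~~~++++~~
~~~++<+~~
~~~~++~~~
~~~~~~~~~
14) ~~~~~~~~~
~~~~~~~~~
~~~++^+~~
~~~++++~~
~~~~++~~~
~~~~~~~~~
15) ~~~~~~~~~
~~~~~~~~~
~~~+<~+~~
~~~++++~~
~~~~++~~~
~~~~~~~~~
16) ~~~~~~~~~
~~~~~~~~~
~~~+~~+~~
~~~+v++~~
~~~~++~~~
~~~~~~~~~
17) ~~~~~~~~~
~~~~~~~~~
~~~+~~+~~
~~~+~>+~~
~~~~++~~~
~~~~~~~~~
18) ~~~~~~~~~
~~~~~~~~~
~~~+~^+~~
~~~+~~+~~
~~~~++~~~
~~~~~~~~~
19) ~~~~~~~~~
~~~~~~~~~
~~~+~+>~~
~~~+~~+~~
~~~~++~~~
~~~~~~~~~
20) ~~~~~~~~~
~~~~~~^~~
~~~+~+~~~
~~~+~~+~~
~~~~++~~~
~~~~~~~~~
21) ~~~~~~~~~
~~~~~~+>~
~~~+~+~~~
~~~+~~+~~
~~~~++~~~
~~~~~~~~~
22) ~~~~~~~~~
~~~~~~++~
~~~+~+~v~
~~~+~~+~~
~~~~++~~~
~~~~~~~~~

south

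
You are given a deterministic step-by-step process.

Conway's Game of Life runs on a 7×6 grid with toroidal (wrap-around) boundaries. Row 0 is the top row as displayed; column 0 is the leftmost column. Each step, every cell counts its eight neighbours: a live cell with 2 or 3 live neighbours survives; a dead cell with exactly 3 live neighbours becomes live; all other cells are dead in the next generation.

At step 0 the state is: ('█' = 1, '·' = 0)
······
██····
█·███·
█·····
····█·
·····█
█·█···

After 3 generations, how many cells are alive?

13

t=0: ······
██····
█·███·
█·····
····█·
·····█
█·█···
t=1: █·····
████·█
█·██··
·█··█·
·····█
·····█
······
t=2: █·█··█
···███
······
██████
█···██
······
······
t=3: █··█·█
█··███
·█····
·███··
··█···
·····█
······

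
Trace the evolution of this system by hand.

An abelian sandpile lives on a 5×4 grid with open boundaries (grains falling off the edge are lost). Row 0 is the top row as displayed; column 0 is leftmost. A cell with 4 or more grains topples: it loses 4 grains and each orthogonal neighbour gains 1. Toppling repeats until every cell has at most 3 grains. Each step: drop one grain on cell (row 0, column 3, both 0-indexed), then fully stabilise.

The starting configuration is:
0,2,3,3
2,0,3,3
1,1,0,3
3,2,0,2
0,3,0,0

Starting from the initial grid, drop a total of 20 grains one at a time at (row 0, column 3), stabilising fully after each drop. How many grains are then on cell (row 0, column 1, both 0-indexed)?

t=0: 0,2,3,3
2,0,3,3
1,1,0,3
3,2,0,2
0,3,0,0
t=1: 0,3,1,2
2,1,1,2
1,1,2,0
3,2,0,3
0,3,0,0
t=2: 0,3,1,3
2,1,1,2
1,1,2,0
3,2,0,3
0,3,0,0
t=3: 0,3,2,0
2,1,1,3
1,1,2,0
3,2,0,3
0,3,0,0
t=4: 0,3,2,1
2,1,1,3
1,1,2,0
3,2,0,3
0,3,0,0
t=5: 0,3,2,2
2,1,1,3
1,1,2,0
3,2,0,3
0,3,0,0
t=6: 0,3,2,3
2,1,1,3
1,1,2,0
3,2,0,3
0,3,0,0
t=7: 0,3,3,1
2,1,2,0
1,1,2,1
3,2,0,3
0,3,0,0
t=8: 0,3,3,2
2,1,2,0
1,1,2,1
3,2,0,3
0,3,0,0
t=9: 0,3,3,3
2,1,2,0
1,1,2,1
3,2,0,3
0,3,0,0
t=10: 1,0,1,1
2,2,3,1
1,1,2,1
3,2,0,3
0,3,0,0
t=11: 1,0,1,2
2,2,3,1
1,1,2,1
3,2,0,3
0,3,0,0
t=12: 1,0,1,3
2,2,3,1
1,1,2,1
3,2,0,3
0,3,0,0
t=13: 1,0,2,0
2,2,3,2
1,1,2,1
3,2,0,3
0,3,0,0
t=14: 1,0,2,1
2,2,3,2
1,1,2,1
3,2,0,3
0,3,0,0
t=15: 1,0,2,2
2,2,3,2
1,1,2,1
3,2,0,3
0,3,0,0
t=16: 1,0,2,3
2,2,3,2
1,1,2,1
3,2,0,3
0,3,0,0
t=17: 1,0,3,0
2,2,3,3
1,1,2,1
3,2,0,3
0,3,0,0
t=18: 1,0,3,1
2,2,3,3
1,1,2,1
3,2,0,3
0,3,0,0
t=19: 1,0,3,2
2,2,3,3
1,1,2,1
3,2,0,3
0,3,0,0
t=20: 1,0,3,3
2,2,3,3
1,1,2,1
3,2,0,3
0,3,0,0

0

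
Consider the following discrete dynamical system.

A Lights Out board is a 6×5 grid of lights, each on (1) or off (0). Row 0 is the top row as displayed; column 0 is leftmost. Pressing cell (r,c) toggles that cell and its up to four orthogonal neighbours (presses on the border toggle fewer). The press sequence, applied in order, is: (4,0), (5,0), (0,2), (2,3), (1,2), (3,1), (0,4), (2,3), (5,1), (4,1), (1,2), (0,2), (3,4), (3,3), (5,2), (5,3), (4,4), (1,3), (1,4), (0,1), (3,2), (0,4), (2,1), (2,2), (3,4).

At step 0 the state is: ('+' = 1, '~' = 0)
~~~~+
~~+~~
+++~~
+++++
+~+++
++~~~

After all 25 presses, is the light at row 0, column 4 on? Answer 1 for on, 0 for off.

0

[0] ~~~~+
~~+~~
+++~~
+++++
+~+++
++~~~
[1] ~~~~+
~~+~~
+++~~
~++++
~++++
~+~~~
[2] ~~~~+
~~+~~
+++~~
~++++
+++++
+~~~~
[3] ~++++
~~~~~
+++~~
~++++
+++++
+~~~~
[4] ~++++
~~~+~
++~++
~++~+
+++++
+~~~~
[5] ~+~++
~++~~
+++++
~++~+
+++++
+~~~~
[6] ~+~++
~++~~
+~+++
+~~~+
+~+++
+~~~~
[7] ~+~~~
~++~+
+~+++
+~~~+
+~+++
+~~~~
[8] ~+~~~
~++++
+~~~~
+~~++
+~+++
+~~~~
[9] ~+~~~
~++++
+~~~~
+~~++
+++++
~++~~
[10] ~+~~~
~++++
+~~~~
++~++
~~~++
~~+~~
[11] ~++~~
~~~~+
+~+~~
++~++
~~~++
~~+~~
[12] ~~~+~
~~+~+
+~+~~
++~++
~~~++
~~+~~
[13] ~~~+~
~~+~+
+~+~+
++~~~
~~~+~
~~+~~
[14] ~~~+~
~~+~+
+~+++
+++++
~~~~~
~~+~~
[15] ~~~+~
~~+~+
+~+++
+++++
~~+~~
~+~+~
[16] ~~~+~
~~+~+
+~+++
+++++
~~++~
~++~+
[17] ~~~+~
~~+~+
+~+++
++++~
~~+~+
~++~~
[18] ~~~~~
~~~+~
+~+~+
++++~
~~+~+
~++~~
[19] ~~~~+
~~~~+
+~+~~
++++~
~~+~+
~++~~
[20] +++~+
~+~~+
+~+~~
++++~
~~+~+
~++~~
[21] +++~+
~+~~+
+~~~~
+~~~~
~~~~+
~++~~
[22] ++++~
~+~~~
+~~~~
+~~~~
~~~~+
~++~~
[23] ++++~
~~~~~
~++~~
++~~~
~~~~+
~++~~
[24] ++++~
~~+~~
~~~+~
+++~~
~~~~+
~++~~
[25] ++++~
~~+~~
~~~++
+++++
~~~~~
~++~~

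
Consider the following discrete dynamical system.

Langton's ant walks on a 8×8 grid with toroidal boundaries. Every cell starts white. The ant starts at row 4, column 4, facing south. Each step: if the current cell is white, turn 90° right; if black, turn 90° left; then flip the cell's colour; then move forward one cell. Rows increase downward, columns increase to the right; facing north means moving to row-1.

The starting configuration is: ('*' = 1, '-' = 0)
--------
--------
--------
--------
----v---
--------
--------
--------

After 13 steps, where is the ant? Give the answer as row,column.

4,5

t=0: --------
--------
--------
--------
----v---
--------
--------
--------
t=1: --------
--------
--------
--------
---<*---
--------
--------
--------
t=2: --------
--------
--------
---^----
---**---
--------
--------
--------
t=3: --------
--------
--------
---*>---
---**---
--------
--------
--------
t=4: --------
--------
--------
---**---
---*v---
--------
--------
--------
t=5: --------
--------
--------
---**---
---*->--
--------
--------
--------
t=6: --------
--------
--------
---**---
---*-*--
-----v--
--------
--------
t=7: --------
--------
--------
---**---
---*-*--
----<*--
--------
--------
t=8: --------
--------
--------
---**---
---*^*--
----**--
--------
--------
t=9: --------
--------
--------
---**---
---**>--
----**--
--------
--------
t=10: --------
--------
--------
---**^--
---**---
----**--
--------
--------
t=11: --------
--------
--------
---***>-
---**---
----**--
--------
--------
t=12: --------
--------
--------
---****-
---**-v-
----**--
--------
--------
t=13: --------
--------
--------
---****-
---**<*-
----**--
--------
--------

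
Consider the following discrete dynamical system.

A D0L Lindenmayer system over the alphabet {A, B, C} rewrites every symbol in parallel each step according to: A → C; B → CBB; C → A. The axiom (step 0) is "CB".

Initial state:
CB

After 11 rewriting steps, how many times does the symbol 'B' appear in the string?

2048

0) CB
1) ACBB
2) CACBBCBB
3) ACACBBCBBACBBCBB
4) CACACBBCBBACBBCBBCACBBCBBACBBCBB
5) ACACACBBCBBACBBCBBCACBBCBBACBBCBBACACBBCBBACBBCBBCACBBCBBACBBCBB
6) CACACACBBCBBACBBCBBCACBBCBBACBBCBBACACBBCBBACBBCBBCACBBCBB…BBCBBACBBCBBCACBBCBBACBBCBBACACBBCBBACBBCBBCACBBCBBACBBCBB  (len 128)
7) ACACACACBBCBBACBBCBBCACBBCBBACBBCBBACACBBCBBACBBCBBCACBBCB…BBCBBACBBCBBCACBBCBBACBBCBBACACBBCBBACBBCBBCACBBCBBACBBCBB  (len 256)
8) CACACACACBBCBBACBBCBBCACBBCBBACBBCBBACACBBCBBACBBCBBCACBBC…BBCBBACBBCBBCACBBCBBACBBCBBACACBBCBBACBBCBBCACBBCBBACBBCBB  (len 512)
9) ACACACACACBBCBBACBBCBBCACBBCBBACBBCBBACACBBCBBACBBCBBCACBB…BBCBBACBBCBBCACBBCBBACBBCBBACACBBCBBACBBCBBCACBBCBBACBBCBB  (len 1024)
10) CACACACACACBBCBBACBBCBBCACBBCBBACBBCBBACACBBCBBACBBCBBCACB…BBCBBACBBCBBCACBBCBBACBBCBBACACBBCBBACBBCBBCACBBCBBACBBCBB  (len 2048)
11) ACACACACACACBBCBBACBBCBBCACBBCBBACBBCBBACACBBCBBACBBCBBCAC…BBCBBACBBCBBCACBBCBBACBBCBBACACBBCBBACBBCBBCACBBCBBACBBCBB  (len 4096)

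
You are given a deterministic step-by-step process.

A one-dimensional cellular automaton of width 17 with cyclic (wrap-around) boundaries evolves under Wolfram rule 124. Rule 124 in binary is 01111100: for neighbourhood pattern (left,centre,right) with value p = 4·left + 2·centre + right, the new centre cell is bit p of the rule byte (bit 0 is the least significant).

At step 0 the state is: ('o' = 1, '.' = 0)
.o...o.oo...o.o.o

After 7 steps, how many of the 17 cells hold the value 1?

step 0: .o...o.oo...o.o.o
step 1: ooo..ooooo..ooooo
step 2: ..oo.o...oo.o....
step 3: ..ooooo..ooooo...
step 4: ..o...oo.o...oo..
step 5: ..oo..ooooo..ooo.
step 6: ..ooo.o...oo.o.oo
step 7: o.o.oooo..ooooooo

13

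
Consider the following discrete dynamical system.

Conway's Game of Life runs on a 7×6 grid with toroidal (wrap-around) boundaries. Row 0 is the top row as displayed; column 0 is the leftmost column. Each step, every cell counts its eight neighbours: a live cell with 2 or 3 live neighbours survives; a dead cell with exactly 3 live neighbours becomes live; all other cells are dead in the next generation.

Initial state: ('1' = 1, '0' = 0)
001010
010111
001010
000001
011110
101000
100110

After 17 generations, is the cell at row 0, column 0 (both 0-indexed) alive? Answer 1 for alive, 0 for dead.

0

0) 001010
010111
001010
000001
011110
101000
100110
1) 111000
010001
101000
010001
111111
100000
001010
2) 101101
000001
001001
000000
001110
100000
101101
3) 001100
011101
000000
001010
000100
100000
001100
4) 000000
010110
010010
000100
000100
001100
011100
5) 010010
001110
000010
001110
000110
010010
010100
6) 010010
001011
000001
001001
000001
000010
110110
7) 010000
100111
100101
100011
000011
100110
111110
8) 000000
011100
010100
000100
000000
100000
100010
9) 011100
010100
010110
001000
000000
000001
000001
10) 110110
110000
010110
001100
000000
000000
101010
11) 000110
000000
110110
001110
000000
000000
101010
12) 000111
001001
010011
011011
000100
000000
000011
13) 100100
001000
010000
011001
001110
000010
000101
14) 001110
011000
110000
110010
011011
001001
000101
15) 010010
100000
000001
000110
001010
011001
000001
16) 100001
100001
000011
000111
011011
111111
011011
17) 000000
000000
000100
001000
000000
000000
000000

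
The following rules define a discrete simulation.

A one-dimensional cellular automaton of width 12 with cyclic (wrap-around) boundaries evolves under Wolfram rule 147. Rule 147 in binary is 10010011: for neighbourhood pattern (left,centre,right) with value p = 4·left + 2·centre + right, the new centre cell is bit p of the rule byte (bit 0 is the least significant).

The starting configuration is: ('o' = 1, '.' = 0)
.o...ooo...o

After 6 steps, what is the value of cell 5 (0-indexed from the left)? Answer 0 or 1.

1

0) .o...ooo...o
1) ..ooo.o.ooo.
2) oo.o.....o.o
3) o...ooooo...
4) .ooo.ooo.ooo
5) ..o...o...o.
6) oo.ooo.ooo.o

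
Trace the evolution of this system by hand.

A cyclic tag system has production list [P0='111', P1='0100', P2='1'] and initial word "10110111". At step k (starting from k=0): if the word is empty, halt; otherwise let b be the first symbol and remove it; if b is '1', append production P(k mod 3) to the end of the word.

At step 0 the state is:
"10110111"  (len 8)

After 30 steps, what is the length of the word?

t=0: "10110111"  (len 8)
t=1: "0110111111"  (len 10)
t=2: "110111111"  (len 9)
t=3: "101111111"  (len 9)
t=4: "01111111111"  (len 11)
t=5: "1111111111"  (len 10)
t=6: "1111111111"  (len 10)
t=7: "111111111111"  (len 12)
t=8: "111111111110100"  (len 15)
t=9: "111111111101001"  (len 15)
t=10: "11111111101001111"  (len 17)
t=11: "11111111010011110100"  (len 20)
t=12: "11111110100111101001"  (len 20)
t=13: "1111110100111101001111"  (len 22)
t=14: "1111101001111010011110100"  (len 25)
t=15: "1111010011110100111101001"  (len 25)
t=16: "111010011110100111101001111"  (len 27)
t=17: "110100111101001111010011110100"  (len 30)
t=18: "101001111010011110100111101001"  (len 30)
t=19: "01001111010011110100111101001111"  (len 32)
t=20: "1001111010011110100111101001111"  (len 31)
t=21: "0011110100111101001111010011111"  (len 31)
t=22: "011110100111101001111010011111"  (len 30)
t=23: "11110100111101001111010011111"  (len 29)
t=24: "11101001111010011110100111111"  (len 29)
t=25: "1101001111010011110100111111111"  (len 31)
t=26: "1010011110100111101001111111110100"  (len 34)
t=27: "0100111101001111010011111111101001"  (len 34)
t=28: "100111101001111010011111111101001"  (len 33)
t=29: "001111010011110100111111111010010100"  (len 36)
t=30: "01111010011110100111111111010010100"  (len 35)

35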